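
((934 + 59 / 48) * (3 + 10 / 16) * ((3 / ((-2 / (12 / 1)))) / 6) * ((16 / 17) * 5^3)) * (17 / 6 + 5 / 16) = -24572211125 / 6528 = -3764125.48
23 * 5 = 115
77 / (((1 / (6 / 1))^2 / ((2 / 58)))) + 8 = 3004 / 29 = 103.59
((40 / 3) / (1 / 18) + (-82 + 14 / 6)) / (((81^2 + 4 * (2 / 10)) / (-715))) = -17.47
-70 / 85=-14 / 17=-0.82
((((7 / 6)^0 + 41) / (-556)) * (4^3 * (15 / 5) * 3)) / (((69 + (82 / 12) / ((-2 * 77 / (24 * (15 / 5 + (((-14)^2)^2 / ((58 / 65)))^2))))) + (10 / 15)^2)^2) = -2054330165476512 / 183954115930916034110428032621739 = -0.00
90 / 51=30 / 17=1.76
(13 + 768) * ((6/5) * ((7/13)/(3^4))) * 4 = 24.92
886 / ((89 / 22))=19492 / 89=219.01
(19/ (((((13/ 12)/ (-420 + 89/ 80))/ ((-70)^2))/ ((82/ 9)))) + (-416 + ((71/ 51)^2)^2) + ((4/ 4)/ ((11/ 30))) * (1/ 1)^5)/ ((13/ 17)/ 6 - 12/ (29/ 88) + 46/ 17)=18403549605582584530/ 1884218976783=9767203.19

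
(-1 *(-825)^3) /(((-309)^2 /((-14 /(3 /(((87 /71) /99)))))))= -339.69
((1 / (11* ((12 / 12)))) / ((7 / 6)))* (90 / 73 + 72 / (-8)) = -486 / 803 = -0.61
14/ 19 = 0.74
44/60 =11/15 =0.73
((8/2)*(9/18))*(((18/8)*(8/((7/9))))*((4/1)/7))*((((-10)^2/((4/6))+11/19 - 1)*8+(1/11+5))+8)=327670272/10241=31995.93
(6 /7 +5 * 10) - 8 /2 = 328 /7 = 46.86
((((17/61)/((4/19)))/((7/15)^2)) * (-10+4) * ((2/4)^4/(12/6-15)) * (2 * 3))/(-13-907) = -130815/114395008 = -0.00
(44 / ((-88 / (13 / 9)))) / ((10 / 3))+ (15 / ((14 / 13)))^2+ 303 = 730279 / 1470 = 496.79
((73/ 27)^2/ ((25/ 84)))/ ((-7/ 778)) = -16583848/ 6075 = -2729.85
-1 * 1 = -1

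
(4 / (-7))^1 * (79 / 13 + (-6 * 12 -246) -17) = 187.96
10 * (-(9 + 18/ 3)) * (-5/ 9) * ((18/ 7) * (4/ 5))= 1200/ 7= 171.43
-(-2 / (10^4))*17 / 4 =17 / 20000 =0.00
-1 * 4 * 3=-12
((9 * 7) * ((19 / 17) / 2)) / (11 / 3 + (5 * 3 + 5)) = 3591 / 2414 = 1.49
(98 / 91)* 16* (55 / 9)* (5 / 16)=3850 / 117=32.91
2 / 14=1 / 7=0.14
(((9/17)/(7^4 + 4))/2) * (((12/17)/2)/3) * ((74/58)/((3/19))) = 57/544765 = 0.00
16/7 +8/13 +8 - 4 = 628/91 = 6.90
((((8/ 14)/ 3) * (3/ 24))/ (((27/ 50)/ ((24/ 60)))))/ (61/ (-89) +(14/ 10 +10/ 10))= 4450/ 432621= 0.01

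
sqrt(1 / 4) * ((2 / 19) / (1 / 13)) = 13 / 19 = 0.68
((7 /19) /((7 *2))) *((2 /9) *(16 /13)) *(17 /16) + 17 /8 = 37927 /17784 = 2.13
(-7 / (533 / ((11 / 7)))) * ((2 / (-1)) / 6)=11 / 1599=0.01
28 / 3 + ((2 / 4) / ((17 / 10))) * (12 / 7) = 3512 / 357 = 9.84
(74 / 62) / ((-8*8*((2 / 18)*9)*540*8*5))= -37 / 42854400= -0.00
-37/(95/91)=-3367/95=-35.44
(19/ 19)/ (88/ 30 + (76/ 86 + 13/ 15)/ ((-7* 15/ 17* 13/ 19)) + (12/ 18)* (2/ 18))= 2641275/ 6849389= 0.39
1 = 1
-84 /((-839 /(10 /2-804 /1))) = -67116 /839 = -80.00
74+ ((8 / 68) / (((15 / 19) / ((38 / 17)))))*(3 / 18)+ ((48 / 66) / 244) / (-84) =9047281913 / 122168970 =74.06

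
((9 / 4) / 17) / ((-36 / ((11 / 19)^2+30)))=-10951 / 98192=-0.11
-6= -6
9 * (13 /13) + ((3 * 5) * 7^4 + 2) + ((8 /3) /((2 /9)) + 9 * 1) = 36047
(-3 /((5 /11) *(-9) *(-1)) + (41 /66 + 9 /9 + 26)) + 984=333593 /330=1010.89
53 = 53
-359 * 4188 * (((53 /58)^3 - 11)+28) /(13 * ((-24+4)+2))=434231167271 /3804684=114130.68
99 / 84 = 33 / 28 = 1.18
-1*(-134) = 134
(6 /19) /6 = 1 /19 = 0.05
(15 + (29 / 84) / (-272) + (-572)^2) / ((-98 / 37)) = -276606180751 / 2239104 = -123534.32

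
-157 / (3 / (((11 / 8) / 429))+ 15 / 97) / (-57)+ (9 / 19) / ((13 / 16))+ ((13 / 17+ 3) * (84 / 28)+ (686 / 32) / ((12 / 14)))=1350363384865 / 36604664928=36.89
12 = 12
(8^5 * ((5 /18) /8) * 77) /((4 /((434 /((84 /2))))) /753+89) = 6135162880 /6232617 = 984.36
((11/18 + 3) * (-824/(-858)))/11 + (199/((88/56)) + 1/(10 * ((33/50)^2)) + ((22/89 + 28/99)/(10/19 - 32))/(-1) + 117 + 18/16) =170623428713/695505096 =245.32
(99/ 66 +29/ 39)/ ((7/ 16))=5.13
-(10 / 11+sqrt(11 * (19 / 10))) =-sqrt(2090) / 10 - 10 / 11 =-5.48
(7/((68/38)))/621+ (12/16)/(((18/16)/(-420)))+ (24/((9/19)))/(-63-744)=-280.06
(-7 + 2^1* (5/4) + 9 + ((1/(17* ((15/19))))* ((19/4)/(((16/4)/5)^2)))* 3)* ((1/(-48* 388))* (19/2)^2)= -2419061/81051648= -0.03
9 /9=1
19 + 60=79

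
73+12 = 85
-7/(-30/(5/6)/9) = 7/4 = 1.75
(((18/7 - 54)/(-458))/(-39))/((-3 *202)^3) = 5/386467965702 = 0.00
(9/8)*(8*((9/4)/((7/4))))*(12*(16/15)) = 5184/35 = 148.11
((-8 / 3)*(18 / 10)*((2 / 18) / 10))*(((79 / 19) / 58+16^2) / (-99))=0.14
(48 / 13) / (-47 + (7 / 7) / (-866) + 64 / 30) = -623520 / 7576829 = -0.08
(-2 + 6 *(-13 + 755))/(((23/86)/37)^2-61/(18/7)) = -405511216200/2161709213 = -187.59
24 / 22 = 12 / 11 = 1.09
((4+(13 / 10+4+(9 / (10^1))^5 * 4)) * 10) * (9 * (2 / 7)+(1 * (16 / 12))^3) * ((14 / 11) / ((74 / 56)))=1270764908 / 2289375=555.07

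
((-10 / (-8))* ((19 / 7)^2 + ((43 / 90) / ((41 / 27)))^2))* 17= 1045491653 / 6589520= 158.66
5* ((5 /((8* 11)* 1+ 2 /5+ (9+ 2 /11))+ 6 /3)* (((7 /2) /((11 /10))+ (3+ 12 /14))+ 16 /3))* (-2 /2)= -157318610 /1239777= -126.89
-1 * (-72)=72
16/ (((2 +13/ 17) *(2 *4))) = 34/ 47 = 0.72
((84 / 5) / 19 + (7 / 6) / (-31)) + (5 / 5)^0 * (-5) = -73391 / 17670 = -4.15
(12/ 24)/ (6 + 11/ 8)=4/ 59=0.07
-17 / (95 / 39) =-663 / 95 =-6.98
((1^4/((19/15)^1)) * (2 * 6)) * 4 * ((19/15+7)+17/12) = 6972/19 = 366.95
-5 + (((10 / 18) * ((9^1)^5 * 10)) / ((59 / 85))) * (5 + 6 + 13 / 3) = 427558205 / 59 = 7246749.24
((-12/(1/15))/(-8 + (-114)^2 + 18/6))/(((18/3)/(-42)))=1260/12991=0.10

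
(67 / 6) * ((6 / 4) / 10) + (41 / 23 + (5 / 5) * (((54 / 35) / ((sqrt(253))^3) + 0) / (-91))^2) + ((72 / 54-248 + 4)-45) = -1120545752479218151 / 3942681350407800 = -284.21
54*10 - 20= 520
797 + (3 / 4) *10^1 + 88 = 1785 / 2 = 892.50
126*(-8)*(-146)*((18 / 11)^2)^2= 15449107968 / 14641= 1055194.86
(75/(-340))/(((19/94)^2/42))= -1391670/6137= -226.77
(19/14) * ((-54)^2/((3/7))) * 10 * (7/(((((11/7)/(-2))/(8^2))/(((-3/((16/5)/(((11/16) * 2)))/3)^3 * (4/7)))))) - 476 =2443636951/1024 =2386364.21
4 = 4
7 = 7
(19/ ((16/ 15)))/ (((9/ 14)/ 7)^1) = 4655/ 24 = 193.96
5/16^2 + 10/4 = 645/256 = 2.52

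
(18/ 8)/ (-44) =-0.05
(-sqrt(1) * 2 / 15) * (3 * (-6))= 12 / 5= 2.40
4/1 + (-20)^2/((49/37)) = 14996/49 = 306.04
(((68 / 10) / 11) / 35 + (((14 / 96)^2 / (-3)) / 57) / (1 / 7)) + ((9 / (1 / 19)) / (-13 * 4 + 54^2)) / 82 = 97516295959 / 5566038508800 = 0.02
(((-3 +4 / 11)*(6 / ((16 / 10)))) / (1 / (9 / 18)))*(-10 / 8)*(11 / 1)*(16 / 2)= 2175 / 4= 543.75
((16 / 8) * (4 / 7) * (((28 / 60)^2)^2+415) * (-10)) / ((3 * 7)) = -336188416 / 1488375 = -225.88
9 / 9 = 1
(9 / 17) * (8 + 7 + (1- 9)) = 3.71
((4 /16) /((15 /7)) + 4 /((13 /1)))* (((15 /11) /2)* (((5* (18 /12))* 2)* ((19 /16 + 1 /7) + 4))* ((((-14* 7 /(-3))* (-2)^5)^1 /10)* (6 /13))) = -4149747 /3718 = -1116.12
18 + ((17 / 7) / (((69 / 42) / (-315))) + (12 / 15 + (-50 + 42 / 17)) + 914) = 820354 / 1955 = 419.62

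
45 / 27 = 5 / 3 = 1.67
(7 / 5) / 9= 7 / 45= 0.16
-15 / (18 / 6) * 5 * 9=-225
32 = 32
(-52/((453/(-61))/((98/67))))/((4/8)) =621712/30351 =20.48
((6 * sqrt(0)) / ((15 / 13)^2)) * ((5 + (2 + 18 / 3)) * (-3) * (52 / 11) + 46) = 0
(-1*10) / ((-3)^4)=-10 / 81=-0.12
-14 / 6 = -7 / 3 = -2.33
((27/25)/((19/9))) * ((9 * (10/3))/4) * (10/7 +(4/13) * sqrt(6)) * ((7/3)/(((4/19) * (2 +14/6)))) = 5103 * sqrt(6)/1690 +729/52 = 21.42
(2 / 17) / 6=1 / 51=0.02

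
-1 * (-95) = 95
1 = 1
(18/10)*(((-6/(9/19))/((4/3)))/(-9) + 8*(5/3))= 259/10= 25.90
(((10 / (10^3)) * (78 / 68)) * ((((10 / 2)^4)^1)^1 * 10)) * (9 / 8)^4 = 31984875 / 278528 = 114.84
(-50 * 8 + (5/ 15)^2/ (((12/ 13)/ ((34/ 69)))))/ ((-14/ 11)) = 16391969/ 52164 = 314.24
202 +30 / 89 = 18008 / 89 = 202.34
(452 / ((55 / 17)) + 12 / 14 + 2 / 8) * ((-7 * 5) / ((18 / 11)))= -216857 / 72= -3011.90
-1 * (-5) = 5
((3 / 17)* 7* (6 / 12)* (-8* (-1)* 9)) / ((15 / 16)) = 47.44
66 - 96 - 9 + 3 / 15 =-194 / 5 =-38.80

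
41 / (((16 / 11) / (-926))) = -208813 / 8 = -26101.62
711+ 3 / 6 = 1423 / 2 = 711.50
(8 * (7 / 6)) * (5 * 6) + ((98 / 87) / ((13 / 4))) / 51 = 16151072 / 57681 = 280.01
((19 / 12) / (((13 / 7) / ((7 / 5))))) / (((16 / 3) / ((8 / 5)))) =931 / 2600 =0.36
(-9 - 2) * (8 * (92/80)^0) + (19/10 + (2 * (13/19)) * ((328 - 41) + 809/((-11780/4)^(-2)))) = 1824284136761/190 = 9601495456.64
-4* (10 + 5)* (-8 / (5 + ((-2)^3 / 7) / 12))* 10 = 100800 / 103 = 978.64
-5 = -5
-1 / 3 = -0.33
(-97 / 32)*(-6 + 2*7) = -97 / 4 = -24.25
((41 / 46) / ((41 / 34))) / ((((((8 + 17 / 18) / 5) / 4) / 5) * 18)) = 1700 / 3703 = 0.46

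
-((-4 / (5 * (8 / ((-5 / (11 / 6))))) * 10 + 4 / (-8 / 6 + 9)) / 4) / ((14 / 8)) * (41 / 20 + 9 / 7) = -1.55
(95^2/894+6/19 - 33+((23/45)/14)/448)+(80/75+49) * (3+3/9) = 115298664473/799021440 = 144.30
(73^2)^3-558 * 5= 151334223499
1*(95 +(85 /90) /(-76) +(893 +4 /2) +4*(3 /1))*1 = 1370719 /1368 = 1001.99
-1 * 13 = -13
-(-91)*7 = 637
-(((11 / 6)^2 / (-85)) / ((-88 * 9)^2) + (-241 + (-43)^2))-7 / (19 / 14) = -486202175981 / 301397760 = -1613.16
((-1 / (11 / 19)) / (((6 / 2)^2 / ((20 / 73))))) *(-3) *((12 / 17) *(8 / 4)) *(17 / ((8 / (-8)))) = -3040 / 803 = -3.79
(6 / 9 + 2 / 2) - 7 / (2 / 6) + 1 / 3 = -19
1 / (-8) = -1 / 8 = -0.12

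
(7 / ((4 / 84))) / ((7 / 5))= 105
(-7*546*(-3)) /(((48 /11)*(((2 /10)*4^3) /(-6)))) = -315315 /256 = -1231.70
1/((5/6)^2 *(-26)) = -18/325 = -0.06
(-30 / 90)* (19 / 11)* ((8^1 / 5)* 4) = -608 / 165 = -3.68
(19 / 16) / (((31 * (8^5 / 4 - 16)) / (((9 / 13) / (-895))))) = -0.00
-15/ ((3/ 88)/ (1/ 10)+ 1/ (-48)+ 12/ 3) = -7920/ 2281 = -3.47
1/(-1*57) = -1/57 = -0.02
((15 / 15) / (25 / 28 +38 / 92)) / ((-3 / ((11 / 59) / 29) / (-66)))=155848 / 1438951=0.11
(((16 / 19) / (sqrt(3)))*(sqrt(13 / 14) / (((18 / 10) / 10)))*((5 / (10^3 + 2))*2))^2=0.00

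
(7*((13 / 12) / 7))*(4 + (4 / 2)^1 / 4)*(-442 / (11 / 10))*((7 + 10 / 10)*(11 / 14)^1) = -12312.86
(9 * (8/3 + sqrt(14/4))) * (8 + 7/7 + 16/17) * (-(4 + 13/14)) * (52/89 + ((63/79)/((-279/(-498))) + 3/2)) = -15283443006/3705337 - 22925164509 * sqrt(14)/29642696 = -7018.45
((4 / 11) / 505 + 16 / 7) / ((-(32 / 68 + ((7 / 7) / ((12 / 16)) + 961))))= -4534308 / 1909370155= -0.00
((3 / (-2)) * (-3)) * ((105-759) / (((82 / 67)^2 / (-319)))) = 4214349513 / 6724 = 626762.27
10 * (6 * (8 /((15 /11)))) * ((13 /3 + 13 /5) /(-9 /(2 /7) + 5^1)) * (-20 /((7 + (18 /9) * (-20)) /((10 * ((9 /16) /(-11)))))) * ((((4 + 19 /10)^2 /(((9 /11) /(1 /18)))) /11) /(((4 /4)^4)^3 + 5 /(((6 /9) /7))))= 2896192 /25264305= 0.11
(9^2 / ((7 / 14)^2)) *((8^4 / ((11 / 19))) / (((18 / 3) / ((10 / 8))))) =5253120 / 11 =477556.36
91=91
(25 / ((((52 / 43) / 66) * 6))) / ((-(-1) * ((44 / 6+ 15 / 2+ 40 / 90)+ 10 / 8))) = 21285 / 1547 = 13.76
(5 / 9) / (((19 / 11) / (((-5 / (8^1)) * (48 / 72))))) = -275 / 2052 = -0.13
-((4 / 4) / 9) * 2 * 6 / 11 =-4 / 33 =-0.12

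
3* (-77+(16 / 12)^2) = -677 / 3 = -225.67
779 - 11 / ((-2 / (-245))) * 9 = -22697 / 2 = -11348.50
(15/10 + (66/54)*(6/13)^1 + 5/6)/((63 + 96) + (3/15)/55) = 31075/1705314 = 0.02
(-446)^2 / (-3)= -198916 / 3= -66305.33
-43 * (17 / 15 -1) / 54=-43 / 405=-0.11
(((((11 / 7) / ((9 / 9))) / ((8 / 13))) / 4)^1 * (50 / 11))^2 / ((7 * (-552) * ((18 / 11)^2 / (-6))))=12780625 / 2617380864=0.00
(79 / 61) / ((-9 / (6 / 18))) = -79 / 1647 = -0.05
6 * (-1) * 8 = -48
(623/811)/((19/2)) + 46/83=812232/1278947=0.64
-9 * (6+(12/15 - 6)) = -36/5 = -7.20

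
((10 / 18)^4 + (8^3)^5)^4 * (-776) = -2203642257002756810154188049694087384955993440463867851000940586942513416 / 1853020188851841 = -1189216539711942633055343000000000000000000000000000000000.00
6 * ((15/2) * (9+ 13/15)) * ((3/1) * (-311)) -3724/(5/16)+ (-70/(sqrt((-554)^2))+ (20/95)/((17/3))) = -190648783429/447355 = -426168.89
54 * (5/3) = 90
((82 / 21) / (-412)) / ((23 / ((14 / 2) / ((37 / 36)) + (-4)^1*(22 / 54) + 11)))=-662765 / 99398502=-0.01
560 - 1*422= 138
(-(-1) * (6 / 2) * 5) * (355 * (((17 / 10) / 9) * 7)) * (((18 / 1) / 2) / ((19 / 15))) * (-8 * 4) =-30416400 / 19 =-1600863.16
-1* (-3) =3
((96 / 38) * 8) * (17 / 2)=3264 / 19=171.79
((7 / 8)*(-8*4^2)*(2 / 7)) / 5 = -32 / 5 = -6.40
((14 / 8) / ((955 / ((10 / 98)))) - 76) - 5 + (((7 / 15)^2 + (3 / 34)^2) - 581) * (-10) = 398299321559 / 69550740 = 5726.74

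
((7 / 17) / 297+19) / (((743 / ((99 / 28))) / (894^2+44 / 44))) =38338599653 / 530502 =72268.53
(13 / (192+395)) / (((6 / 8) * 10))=0.00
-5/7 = -0.71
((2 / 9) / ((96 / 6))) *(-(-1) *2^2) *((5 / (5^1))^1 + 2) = 1 / 6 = 0.17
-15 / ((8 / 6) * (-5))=9 / 4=2.25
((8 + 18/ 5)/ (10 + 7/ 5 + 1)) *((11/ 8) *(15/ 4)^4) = 16149375/ 63488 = 254.37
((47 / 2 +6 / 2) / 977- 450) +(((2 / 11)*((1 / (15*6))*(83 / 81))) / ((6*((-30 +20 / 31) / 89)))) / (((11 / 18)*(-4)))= -235257522093031 / 522826504200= -449.97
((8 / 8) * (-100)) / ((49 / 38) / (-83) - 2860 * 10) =315400 / 90204449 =0.00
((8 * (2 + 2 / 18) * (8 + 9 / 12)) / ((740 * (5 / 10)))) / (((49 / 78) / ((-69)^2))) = 783978 / 259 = 3026.94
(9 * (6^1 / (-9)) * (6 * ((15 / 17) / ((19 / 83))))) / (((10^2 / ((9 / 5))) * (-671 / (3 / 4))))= 60507 / 21673300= 0.00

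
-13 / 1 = -13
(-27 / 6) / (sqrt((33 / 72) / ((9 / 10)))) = -27 * sqrt(165) / 55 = -6.31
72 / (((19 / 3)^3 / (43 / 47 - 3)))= -190512 / 322373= -0.59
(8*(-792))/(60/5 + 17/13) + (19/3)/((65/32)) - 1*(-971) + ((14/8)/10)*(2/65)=25846601/51900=498.01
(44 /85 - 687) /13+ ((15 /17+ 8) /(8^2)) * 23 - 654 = -49759599 /70720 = -703.61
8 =8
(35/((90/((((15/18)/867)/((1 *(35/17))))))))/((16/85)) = 5/5184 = 0.00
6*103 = 618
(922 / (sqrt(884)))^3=97972181 * sqrt(221) / 48841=29820.46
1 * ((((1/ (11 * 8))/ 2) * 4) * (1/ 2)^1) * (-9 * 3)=-27/ 88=-0.31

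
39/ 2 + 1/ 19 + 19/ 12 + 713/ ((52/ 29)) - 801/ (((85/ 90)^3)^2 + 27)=20943733409113/ 53720654169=389.86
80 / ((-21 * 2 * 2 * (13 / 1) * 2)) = -10 / 273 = -0.04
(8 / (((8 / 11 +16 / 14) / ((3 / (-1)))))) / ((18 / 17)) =-1309 / 108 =-12.12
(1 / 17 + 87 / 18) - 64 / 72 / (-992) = 92831 / 18972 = 4.89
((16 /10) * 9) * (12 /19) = 864 /95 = 9.09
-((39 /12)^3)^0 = -1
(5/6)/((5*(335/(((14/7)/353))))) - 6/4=-1064293/709530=-1.50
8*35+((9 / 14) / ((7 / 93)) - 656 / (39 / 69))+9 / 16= -8882451 / 10192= -871.51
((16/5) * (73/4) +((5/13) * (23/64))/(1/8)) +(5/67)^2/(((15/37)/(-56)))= 411322181/7002840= 58.74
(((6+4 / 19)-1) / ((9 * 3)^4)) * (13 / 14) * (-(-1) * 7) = 0.00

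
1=1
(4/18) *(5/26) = 5/117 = 0.04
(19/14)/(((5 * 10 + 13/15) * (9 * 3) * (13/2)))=95/624897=0.00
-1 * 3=-3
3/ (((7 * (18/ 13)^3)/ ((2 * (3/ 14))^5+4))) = 148233787/ 228709656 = 0.65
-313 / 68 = -4.60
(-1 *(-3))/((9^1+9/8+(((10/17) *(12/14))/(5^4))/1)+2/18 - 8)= 3213000/2395739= 1.34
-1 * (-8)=8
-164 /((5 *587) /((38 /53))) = -6232 /155555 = -0.04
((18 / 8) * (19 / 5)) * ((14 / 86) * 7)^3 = 20117979 / 1590140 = 12.65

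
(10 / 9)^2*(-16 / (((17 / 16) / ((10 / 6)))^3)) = -819200000 / 10744731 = -76.24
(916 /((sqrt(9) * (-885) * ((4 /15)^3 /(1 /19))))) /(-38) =17175 /681568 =0.03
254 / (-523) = -254 / 523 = -0.49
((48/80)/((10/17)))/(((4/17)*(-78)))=-289/5200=-0.06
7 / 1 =7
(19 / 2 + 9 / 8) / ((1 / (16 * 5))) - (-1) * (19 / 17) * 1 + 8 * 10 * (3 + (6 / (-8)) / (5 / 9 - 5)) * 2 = 1358.12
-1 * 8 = -8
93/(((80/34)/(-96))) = -18972/5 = -3794.40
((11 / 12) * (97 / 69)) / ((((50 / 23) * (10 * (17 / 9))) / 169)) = 180323 / 34000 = 5.30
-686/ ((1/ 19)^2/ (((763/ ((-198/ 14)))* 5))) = 6613386430/ 99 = 66801883.13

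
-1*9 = -9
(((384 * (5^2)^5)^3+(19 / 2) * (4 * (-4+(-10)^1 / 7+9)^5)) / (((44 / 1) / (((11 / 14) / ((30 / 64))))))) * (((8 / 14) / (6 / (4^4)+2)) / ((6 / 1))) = 181515600000000000000000076000000000 / 1919678733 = 94555196596012922543534830.00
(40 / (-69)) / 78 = -20 / 2691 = -0.01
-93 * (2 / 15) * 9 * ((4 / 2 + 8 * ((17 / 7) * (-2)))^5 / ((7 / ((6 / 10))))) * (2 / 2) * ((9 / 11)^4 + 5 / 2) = 82598210153971124832 / 43062475225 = 1918101774.74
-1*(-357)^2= -127449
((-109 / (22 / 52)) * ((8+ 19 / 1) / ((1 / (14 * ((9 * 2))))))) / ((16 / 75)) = -180773775 / 22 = -8216989.77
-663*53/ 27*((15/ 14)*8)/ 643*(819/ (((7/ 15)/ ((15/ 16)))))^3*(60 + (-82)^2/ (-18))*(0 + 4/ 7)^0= 55835002097632265625/ 2304512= 24228557758706.51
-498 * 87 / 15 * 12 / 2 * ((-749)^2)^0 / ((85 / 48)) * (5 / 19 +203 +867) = -16915856832 / 1615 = -10474214.76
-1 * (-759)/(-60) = -253/20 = -12.65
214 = 214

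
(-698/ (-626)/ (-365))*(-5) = 349/ 22849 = 0.02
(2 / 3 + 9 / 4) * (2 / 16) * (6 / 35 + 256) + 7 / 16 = 563 / 6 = 93.83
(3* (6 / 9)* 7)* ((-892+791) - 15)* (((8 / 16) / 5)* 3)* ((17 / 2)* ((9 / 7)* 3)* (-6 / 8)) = 119799 / 10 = 11979.90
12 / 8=1.50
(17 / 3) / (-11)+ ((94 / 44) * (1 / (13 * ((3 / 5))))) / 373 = -54877 / 106678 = -0.51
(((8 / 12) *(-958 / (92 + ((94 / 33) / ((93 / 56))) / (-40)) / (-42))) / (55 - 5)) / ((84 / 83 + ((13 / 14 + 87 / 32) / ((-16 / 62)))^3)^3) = -1271271122165123653195561257084506865664 / 8639988227293086520284816118335819133732562698667965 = -0.00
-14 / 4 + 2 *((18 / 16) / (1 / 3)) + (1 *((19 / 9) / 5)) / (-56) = 8171 / 2520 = 3.24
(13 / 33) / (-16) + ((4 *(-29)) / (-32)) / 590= -0.02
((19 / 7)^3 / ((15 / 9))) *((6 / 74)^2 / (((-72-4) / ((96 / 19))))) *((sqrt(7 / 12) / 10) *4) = -4104 *sqrt(21) / 11739175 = -0.00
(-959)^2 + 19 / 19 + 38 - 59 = 919661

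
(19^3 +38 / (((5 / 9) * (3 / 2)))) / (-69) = -1501 / 15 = -100.07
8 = 8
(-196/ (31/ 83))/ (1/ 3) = -48804/ 31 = -1574.32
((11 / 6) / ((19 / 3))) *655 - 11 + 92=10283 / 38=270.61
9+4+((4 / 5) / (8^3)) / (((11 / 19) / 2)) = 45779 / 3520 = 13.01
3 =3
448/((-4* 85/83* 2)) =-4648/85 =-54.68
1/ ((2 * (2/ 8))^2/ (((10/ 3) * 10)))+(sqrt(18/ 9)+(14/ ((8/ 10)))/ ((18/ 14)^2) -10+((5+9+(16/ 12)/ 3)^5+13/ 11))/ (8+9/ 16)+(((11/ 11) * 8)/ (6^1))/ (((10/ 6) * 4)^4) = 73568.80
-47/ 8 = -5.88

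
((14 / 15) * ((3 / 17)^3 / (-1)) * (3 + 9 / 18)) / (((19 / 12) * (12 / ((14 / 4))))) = -3087 / 933470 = -0.00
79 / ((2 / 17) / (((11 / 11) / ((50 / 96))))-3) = -32232 / 1199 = -26.88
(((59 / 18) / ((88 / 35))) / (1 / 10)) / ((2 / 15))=51625 / 528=97.77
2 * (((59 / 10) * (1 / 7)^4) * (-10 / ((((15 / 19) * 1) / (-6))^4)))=-163.96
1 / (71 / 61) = 61 / 71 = 0.86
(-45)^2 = 2025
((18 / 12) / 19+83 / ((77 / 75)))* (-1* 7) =-236781 / 418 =-566.46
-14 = -14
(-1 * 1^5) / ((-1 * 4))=1 / 4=0.25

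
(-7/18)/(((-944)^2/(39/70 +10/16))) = -331/641617920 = -0.00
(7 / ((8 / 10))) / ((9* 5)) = 7 / 36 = 0.19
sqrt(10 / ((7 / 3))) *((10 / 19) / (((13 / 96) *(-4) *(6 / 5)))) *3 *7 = -600 *sqrt(210) / 247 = -35.20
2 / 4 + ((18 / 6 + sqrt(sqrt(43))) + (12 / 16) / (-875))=43^(1 / 4) + 12247 / 3500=6.06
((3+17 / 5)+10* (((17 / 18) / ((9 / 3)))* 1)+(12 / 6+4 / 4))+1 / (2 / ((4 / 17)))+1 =31363 / 2295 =13.67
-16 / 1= -16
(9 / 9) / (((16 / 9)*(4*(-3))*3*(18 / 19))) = -19 / 1152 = -0.02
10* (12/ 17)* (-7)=-840/ 17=-49.41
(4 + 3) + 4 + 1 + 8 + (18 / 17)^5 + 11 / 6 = 197338675 / 8519142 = 23.16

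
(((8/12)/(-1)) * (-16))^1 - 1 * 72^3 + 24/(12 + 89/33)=-543057944/1455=-373235.70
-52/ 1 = -52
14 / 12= 7 / 6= 1.17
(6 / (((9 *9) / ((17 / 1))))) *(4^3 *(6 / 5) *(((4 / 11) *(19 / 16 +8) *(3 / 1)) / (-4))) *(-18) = 239904 / 55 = 4361.89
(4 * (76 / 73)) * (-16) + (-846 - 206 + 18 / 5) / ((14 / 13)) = -2657569 / 2555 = -1040.14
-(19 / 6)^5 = -318.43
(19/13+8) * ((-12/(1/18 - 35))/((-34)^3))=-3321/40173601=-0.00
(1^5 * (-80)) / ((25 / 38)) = -608 / 5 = -121.60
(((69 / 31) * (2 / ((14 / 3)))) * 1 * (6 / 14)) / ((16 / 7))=621 / 3472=0.18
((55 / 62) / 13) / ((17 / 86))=2365 / 6851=0.35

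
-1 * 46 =-46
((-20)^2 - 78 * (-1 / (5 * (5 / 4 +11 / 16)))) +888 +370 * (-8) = -257912 / 155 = -1663.95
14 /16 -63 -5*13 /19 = -9963 /152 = -65.55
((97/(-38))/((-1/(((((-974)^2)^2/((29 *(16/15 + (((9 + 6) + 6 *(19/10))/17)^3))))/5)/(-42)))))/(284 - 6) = -670153595388118025/2376393075896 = -282004.52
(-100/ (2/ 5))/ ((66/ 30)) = -1250/ 11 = -113.64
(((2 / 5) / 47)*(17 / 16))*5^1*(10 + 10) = 85 / 94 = 0.90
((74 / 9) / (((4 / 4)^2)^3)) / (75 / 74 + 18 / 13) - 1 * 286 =-5867030 / 20763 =-282.57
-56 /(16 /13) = -91 /2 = -45.50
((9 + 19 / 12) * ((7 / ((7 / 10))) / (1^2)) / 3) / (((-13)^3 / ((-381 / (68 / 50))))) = 2016125 / 448188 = 4.50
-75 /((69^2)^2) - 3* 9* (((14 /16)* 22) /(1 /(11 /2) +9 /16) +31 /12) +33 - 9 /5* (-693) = 10142652564281 /19795952340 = 512.36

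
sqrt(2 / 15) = sqrt(30) / 15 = 0.37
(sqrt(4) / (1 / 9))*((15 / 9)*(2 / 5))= 12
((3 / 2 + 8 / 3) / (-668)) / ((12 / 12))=-25 / 4008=-0.01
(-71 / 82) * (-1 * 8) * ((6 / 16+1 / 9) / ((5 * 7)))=71 / 738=0.10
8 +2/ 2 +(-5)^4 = 634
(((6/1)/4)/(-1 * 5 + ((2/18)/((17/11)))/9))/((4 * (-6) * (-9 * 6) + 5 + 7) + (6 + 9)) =-153/673652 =-0.00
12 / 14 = 6 / 7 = 0.86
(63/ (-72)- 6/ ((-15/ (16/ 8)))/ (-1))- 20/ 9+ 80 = 27397/ 360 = 76.10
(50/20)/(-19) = -5/38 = -0.13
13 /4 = 3.25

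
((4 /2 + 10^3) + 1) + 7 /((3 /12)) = 1031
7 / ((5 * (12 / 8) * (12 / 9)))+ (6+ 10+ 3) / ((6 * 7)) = 121 / 105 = 1.15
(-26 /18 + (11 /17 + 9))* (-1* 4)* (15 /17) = -25100 /867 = -28.95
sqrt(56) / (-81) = -2 * sqrt(14) / 81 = -0.09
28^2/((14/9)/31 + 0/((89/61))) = 15624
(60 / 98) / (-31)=-30 / 1519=-0.02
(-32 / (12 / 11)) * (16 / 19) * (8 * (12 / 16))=-2816 / 19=-148.21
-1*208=-208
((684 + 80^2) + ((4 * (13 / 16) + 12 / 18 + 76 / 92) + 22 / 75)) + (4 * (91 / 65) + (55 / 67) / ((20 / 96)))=1093890621 / 154100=7098.58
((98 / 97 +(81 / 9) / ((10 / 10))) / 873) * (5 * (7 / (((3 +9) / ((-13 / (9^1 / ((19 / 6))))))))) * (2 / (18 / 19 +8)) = -31898321 / 932845896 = -0.03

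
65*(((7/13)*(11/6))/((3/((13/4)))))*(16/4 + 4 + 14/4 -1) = 35035/48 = 729.90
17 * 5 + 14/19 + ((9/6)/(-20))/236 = 15377703/179360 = 85.74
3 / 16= 0.19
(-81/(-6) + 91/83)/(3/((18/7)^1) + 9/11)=79959/10873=7.35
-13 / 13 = -1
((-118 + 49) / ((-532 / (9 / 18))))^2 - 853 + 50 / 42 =-2892976181 / 3396288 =-851.81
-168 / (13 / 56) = -723.69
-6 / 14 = -0.43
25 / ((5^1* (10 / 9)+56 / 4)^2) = 2025 / 30976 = 0.07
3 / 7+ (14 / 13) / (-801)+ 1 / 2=135173 / 145782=0.93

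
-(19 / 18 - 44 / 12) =47 / 18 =2.61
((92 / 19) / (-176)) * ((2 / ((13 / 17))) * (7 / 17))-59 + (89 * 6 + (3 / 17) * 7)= 43990927 / 92378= 476.21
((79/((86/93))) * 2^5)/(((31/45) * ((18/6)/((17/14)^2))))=4109580/2107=1950.44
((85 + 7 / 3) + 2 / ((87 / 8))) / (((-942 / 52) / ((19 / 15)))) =-139308 / 22765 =-6.12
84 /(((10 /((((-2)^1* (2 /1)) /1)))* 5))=-168 /25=-6.72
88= 88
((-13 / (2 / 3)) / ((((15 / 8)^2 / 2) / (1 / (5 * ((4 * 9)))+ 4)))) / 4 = -37492 / 3375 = -11.11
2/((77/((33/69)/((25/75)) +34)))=1630/1771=0.92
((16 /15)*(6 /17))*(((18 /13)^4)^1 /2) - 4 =-8031124 /2427685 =-3.31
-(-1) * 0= 0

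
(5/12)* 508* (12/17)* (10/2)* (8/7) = 101600/119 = 853.78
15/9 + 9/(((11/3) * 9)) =64/33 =1.94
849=849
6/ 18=1/ 3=0.33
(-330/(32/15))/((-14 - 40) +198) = -275/256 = -1.07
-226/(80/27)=-3051/40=-76.28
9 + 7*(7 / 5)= 94 / 5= 18.80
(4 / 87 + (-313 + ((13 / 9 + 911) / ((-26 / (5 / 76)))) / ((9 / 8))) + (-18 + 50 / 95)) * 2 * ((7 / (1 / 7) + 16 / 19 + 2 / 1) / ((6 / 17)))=-3230209077815 / 33071571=-97673.29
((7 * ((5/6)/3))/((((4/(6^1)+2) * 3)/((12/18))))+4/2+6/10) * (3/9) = 2983/3240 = 0.92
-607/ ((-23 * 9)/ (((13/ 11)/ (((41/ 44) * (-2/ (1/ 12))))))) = -7891/ 50922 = -0.15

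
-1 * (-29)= 29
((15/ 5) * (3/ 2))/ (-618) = -3/ 412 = -0.01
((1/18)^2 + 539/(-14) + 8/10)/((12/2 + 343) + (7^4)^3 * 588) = -0.00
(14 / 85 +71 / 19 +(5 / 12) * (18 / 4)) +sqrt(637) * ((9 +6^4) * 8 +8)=74633 / 12920 +73136 * sqrt(13)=263701.37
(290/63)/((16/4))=145/126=1.15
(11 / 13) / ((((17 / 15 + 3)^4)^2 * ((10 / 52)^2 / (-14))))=-0.00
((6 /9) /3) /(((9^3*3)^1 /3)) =0.00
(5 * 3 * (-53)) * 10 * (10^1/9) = -26500/3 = -8833.33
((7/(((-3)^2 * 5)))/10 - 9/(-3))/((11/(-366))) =-82777/825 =-100.34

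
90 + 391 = 481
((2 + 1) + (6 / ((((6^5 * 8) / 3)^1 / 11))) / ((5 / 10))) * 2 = 5195 / 864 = 6.01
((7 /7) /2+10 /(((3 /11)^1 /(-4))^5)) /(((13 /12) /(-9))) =507434498 /9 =56381610.89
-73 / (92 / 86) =-3139 / 46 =-68.24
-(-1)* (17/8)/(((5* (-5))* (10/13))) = -221/2000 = -0.11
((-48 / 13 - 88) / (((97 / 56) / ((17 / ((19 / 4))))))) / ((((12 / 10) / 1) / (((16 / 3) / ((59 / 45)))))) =-642.22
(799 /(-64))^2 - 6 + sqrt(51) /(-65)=149.75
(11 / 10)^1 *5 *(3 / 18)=11 / 12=0.92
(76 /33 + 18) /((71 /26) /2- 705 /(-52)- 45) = -8710 /12903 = -0.68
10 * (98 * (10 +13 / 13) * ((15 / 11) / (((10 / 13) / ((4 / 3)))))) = 25480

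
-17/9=-1.89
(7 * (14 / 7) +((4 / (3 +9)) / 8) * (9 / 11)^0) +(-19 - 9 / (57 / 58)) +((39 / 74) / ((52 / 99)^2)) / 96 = -395754559 / 28075008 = -14.10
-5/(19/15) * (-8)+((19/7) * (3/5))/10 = 211083/6650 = 31.74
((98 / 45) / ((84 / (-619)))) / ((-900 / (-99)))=-47663 / 27000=-1.77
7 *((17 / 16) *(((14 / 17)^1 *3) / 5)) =147 / 40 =3.68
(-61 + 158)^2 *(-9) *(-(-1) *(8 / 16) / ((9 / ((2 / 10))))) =-9409 / 10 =-940.90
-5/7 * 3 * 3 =-45/7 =-6.43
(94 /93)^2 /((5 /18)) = 17672 /4805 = 3.68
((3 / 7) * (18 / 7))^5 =459165024 / 282475249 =1.63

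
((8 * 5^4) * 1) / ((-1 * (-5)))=1000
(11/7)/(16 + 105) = 1/77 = 0.01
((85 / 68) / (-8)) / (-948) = 5 / 30336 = 0.00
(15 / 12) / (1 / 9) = 11.25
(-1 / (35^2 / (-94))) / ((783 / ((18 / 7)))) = 188 / 746025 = 0.00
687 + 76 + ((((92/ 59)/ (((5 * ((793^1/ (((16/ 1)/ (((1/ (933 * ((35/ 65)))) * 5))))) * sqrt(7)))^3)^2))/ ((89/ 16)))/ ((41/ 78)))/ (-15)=18514686148410715921142866362783772392457/ 24265643721606245679160881209716796875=763.00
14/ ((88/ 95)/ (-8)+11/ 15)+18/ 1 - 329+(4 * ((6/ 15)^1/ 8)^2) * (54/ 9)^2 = -633533/ 2200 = -287.97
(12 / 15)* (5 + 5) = 8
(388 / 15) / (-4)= -97 / 15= -6.47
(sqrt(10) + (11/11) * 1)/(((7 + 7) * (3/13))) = 1.29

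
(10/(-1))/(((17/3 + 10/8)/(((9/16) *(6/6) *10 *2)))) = -1350/83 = -16.27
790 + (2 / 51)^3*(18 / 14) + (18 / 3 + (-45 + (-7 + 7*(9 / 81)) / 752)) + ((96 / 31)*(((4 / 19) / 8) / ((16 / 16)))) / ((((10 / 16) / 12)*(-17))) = 750.90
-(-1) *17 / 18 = 0.94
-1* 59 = -59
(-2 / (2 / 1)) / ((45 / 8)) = -8 / 45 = -0.18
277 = 277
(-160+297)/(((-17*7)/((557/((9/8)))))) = -610472/1071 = -570.00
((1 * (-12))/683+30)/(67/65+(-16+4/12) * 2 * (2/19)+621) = 37935495/782855966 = 0.05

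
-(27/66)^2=-81/484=-0.17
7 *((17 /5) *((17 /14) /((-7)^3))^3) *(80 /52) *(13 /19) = -83521 /75138416234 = -0.00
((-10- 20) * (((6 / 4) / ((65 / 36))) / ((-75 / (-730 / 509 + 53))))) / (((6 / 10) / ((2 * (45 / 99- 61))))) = -96815088 / 27995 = -3458.30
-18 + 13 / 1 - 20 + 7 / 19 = -468 / 19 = -24.63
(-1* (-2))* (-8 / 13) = -16 / 13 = -1.23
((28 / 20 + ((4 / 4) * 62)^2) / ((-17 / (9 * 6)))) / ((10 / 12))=-366444 / 25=-14657.76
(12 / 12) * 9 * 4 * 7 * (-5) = -1260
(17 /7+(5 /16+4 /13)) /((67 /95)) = 421705 /97552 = 4.32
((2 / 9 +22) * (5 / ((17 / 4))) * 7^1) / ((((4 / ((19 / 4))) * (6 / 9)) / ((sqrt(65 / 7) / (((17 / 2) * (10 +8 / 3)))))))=9.23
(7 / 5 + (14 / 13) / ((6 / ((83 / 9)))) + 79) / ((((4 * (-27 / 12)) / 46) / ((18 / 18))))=-6624322 / 15795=-419.39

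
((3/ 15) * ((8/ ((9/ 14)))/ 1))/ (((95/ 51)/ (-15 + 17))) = 3808/ 1425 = 2.67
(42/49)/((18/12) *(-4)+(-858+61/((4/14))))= -12/9107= -0.00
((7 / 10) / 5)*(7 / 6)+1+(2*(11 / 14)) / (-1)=-857 / 2100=-0.41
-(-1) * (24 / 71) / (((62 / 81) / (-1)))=-972 / 2201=-0.44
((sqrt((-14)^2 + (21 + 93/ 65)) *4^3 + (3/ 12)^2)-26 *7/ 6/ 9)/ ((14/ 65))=-92885/ 6048 + 32 *sqrt(922870)/ 7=4376.24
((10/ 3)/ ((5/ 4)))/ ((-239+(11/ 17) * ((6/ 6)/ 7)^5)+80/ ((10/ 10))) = -0.02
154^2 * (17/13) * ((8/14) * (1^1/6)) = 115192/39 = 2953.64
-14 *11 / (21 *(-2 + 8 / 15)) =5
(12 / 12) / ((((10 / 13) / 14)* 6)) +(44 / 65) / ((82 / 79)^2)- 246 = -158874611 / 655590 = -242.34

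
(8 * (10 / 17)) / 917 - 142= -2213558 / 15589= -141.99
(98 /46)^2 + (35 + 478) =273778 /529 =517.54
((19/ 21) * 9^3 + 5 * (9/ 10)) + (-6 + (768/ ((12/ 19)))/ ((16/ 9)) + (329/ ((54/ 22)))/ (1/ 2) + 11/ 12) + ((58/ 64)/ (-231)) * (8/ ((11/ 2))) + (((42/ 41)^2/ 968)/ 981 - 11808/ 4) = -22475629705057/ 16761056004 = -1340.94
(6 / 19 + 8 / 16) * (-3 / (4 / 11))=-1023 / 152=-6.73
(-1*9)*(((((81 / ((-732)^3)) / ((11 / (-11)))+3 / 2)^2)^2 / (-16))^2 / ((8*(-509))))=457434474806576939969353935081990474216656657723288066343849 / 2067300295774323389614060443463591317105822199869971593085059072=0.00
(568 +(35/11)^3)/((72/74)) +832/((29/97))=4724214323/1389564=3399.78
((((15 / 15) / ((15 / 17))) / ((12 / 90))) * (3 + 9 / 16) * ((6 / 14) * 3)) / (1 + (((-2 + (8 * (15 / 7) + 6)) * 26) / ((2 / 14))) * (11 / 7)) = 8721 / 1354720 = 0.01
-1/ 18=-0.06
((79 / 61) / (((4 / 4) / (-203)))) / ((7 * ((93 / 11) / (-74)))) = 1864874 / 5673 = 328.73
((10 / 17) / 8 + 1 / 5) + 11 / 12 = 607 / 510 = 1.19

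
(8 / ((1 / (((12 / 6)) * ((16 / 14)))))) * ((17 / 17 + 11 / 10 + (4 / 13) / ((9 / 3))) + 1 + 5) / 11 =29248 / 2145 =13.64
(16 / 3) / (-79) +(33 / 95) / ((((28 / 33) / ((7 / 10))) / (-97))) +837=728706379 / 900600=809.13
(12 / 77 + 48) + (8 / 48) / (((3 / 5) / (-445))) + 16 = -59.46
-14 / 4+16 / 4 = 1 / 2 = 0.50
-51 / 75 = -17 / 25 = -0.68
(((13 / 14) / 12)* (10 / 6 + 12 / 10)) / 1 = 559 / 2520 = 0.22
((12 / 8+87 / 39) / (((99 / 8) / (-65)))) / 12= -485 / 297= -1.63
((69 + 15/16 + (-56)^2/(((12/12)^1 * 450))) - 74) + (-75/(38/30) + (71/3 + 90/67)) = -143415001/4582800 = -31.29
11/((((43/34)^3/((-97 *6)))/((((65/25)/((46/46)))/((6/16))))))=-8722972544/397535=-21942.65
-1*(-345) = 345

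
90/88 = 45/44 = 1.02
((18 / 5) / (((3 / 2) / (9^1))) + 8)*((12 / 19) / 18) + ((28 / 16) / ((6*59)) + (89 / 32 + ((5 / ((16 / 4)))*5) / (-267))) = 60681609 / 15963040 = 3.80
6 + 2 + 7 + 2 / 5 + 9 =122 / 5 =24.40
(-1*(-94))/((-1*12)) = -47/6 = -7.83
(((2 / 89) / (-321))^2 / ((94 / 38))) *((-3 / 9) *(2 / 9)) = -152 / 1035742268709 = -0.00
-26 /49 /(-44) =13 /1078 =0.01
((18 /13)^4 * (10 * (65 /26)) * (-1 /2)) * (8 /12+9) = -12684600 /28561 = -444.12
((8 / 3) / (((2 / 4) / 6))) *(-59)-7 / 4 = -7559 / 4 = -1889.75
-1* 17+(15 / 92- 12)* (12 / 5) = -45.41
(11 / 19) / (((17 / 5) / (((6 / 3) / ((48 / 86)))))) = 2365 / 3876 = 0.61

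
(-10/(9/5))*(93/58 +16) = -25525/261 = -97.80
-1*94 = -94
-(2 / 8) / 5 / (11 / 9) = -9 / 220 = -0.04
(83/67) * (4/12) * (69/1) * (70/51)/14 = 9545/3417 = 2.79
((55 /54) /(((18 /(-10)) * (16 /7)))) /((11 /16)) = -0.36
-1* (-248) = 248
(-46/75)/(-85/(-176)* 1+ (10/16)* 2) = -8096/22875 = -0.35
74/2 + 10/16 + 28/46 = 7035/184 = 38.23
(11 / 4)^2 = 121 / 16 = 7.56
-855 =-855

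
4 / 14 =2 / 7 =0.29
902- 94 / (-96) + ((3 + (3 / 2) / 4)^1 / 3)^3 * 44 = 370801 / 384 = 965.63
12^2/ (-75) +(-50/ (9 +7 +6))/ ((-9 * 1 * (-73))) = -347521/ 180675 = -1.92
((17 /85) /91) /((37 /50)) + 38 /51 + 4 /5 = 1329148 /858585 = 1.55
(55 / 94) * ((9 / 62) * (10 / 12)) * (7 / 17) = 5775 / 198152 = 0.03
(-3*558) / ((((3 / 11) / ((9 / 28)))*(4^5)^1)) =-27621 / 14336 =-1.93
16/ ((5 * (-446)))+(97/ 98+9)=1090801/ 109270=9.98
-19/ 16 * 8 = -19/ 2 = -9.50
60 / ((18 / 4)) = 40 / 3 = 13.33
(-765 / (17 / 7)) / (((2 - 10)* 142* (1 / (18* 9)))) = 25515 / 568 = 44.92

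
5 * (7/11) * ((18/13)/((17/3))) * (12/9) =2520/2431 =1.04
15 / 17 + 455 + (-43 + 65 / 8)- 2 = 56985 / 136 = 419.01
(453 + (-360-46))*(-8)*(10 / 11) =-3760 / 11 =-341.82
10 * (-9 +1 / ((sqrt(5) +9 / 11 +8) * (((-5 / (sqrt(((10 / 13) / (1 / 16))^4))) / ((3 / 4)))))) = -43720410 / 371969 +1161600 * sqrt(5) / 371969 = -110.55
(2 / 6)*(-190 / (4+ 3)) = -190 / 21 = -9.05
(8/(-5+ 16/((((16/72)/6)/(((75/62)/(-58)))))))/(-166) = 0.00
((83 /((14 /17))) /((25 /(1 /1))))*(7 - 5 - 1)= 1411 /350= 4.03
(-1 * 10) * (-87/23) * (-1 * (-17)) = 14790/23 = 643.04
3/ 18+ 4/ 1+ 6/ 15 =137/ 30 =4.57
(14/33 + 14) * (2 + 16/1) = 2856/11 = 259.64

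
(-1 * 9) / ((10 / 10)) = -9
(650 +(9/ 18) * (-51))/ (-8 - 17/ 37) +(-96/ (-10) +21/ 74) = -3702382/ 57905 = -63.94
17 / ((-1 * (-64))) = 17 / 64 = 0.27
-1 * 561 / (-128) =561 / 128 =4.38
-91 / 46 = -1.98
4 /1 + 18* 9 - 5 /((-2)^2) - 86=315 /4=78.75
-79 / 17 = -4.65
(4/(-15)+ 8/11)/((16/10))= 0.29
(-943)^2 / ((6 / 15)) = 4446245 / 2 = 2223122.50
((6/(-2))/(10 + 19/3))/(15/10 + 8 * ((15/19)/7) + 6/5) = -570/11179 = -0.05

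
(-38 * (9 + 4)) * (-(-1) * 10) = -4940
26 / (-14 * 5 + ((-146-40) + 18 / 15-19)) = -130 / 1369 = -0.09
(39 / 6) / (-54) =-13 / 108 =-0.12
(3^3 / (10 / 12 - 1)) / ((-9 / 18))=324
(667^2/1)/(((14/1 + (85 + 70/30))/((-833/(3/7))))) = -2594147759/304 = -8533380.79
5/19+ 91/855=0.37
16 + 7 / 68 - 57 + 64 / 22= -28415 / 748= -37.99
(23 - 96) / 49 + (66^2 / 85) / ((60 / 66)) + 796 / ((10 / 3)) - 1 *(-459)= 15674602 / 20825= 752.68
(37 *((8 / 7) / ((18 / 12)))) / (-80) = -37 / 105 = -0.35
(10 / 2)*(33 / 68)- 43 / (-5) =3749 / 340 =11.03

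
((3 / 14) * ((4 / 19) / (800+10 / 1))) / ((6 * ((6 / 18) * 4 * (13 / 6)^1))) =1 / 311220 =0.00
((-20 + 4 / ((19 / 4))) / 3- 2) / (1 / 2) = -956 / 57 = -16.77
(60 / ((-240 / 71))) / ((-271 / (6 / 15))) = 71 / 2710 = 0.03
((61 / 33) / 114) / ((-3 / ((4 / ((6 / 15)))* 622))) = -189710 / 5643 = -33.62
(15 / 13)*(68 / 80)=51 / 52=0.98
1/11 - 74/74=-10/11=-0.91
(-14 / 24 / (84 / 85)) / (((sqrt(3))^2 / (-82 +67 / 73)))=167705 / 10512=15.95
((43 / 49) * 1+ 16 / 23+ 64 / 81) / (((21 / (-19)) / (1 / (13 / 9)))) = -4099079 / 2769039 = -1.48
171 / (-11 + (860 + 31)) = 171 / 880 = 0.19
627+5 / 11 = 6902 / 11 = 627.45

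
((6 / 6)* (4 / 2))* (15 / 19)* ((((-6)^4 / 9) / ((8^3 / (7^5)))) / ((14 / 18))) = 9596.10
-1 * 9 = -9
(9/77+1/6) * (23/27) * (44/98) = 0.11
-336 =-336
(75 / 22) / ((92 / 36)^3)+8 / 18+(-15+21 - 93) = -208025971 / 2409066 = -86.35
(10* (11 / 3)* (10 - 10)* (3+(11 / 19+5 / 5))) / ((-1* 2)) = 0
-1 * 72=-72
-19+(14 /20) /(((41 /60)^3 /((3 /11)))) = -13950889 /758131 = -18.40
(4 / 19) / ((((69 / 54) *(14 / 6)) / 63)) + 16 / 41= 86696 / 17917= 4.84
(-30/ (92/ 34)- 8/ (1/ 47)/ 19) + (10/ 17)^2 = -3855777/ 126293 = -30.53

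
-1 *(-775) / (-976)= -775 / 976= -0.79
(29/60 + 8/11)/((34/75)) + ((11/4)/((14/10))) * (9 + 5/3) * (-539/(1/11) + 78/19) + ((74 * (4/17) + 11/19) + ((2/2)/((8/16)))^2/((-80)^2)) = -14817543682787/119380800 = -124119.99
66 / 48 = 11 / 8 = 1.38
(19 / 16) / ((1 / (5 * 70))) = 3325 / 8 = 415.62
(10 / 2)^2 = 25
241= 241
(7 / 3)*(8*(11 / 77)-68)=-156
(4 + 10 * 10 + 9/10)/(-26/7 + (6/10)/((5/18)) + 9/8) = -146860/601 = -244.36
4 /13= 0.31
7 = 7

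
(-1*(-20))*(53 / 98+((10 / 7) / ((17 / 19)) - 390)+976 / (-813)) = -5269695430 / 677229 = -7781.26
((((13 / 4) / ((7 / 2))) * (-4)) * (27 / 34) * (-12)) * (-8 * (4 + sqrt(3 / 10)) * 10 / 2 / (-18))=936 * sqrt(30) / 119 + 37440 / 119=357.70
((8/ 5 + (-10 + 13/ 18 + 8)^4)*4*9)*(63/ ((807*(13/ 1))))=15673091/ 16995420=0.92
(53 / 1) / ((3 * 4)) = 53 / 12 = 4.42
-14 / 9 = -1.56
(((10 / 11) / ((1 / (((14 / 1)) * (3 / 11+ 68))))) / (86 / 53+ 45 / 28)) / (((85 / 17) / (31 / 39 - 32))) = -37977156784 / 22618167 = -1679.06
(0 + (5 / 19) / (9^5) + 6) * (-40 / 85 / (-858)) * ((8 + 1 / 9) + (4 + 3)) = 215410912 / 4331775591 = 0.05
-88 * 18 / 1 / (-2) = 792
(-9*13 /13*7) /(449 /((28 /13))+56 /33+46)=-58212 /236693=-0.25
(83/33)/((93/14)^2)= 16268/285417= 0.06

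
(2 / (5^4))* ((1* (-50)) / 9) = -4 / 225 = -0.02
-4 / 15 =-0.27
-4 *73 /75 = -292 /75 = -3.89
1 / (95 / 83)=83 / 95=0.87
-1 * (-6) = 6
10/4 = 5/2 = 2.50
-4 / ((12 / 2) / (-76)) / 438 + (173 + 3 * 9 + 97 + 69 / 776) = 151524413 / 509832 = 297.20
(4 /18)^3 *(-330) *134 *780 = -30659200 /81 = -378508.64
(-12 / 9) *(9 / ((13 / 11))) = -132 / 13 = -10.15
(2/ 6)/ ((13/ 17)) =17/ 39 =0.44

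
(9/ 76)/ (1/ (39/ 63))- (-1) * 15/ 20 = 219/ 266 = 0.82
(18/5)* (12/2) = 108/5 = 21.60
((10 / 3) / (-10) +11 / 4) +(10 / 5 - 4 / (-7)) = 4.99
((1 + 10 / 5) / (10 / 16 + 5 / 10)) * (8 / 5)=64 / 15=4.27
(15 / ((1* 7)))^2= 225 / 49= 4.59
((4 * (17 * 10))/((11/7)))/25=952/55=17.31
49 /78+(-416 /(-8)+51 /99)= 15199 /286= 53.14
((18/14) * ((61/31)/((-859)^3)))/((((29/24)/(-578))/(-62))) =-15231456/128669475137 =-0.00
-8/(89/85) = -680/89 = -7.64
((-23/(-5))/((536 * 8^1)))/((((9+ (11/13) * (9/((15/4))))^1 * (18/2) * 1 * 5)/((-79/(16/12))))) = -23621/184469760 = -0.00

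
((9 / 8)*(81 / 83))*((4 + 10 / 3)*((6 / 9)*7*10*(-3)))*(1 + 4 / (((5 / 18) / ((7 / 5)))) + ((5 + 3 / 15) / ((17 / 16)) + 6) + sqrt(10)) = -39694.82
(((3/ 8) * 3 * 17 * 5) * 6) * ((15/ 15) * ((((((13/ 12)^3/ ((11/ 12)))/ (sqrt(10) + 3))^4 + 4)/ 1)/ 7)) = 1429963569815034325/ 6528523567104 - 37626407472806815 * sqrt(10)/ 544043630592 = 328.07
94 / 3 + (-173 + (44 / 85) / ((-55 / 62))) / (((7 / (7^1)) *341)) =13401631 / 434775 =30.82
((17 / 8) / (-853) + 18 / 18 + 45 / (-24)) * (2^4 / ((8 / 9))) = -13473 / 853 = -15.79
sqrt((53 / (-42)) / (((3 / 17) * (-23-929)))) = sqrt(53) / 84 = 0.09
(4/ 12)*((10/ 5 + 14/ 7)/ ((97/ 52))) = 208/ 291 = 0.71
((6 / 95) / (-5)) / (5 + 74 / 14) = -7 / 5700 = -0.00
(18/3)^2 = 36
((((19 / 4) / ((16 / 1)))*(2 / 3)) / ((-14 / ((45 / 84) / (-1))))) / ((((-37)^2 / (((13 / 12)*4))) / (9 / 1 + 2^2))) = 0.00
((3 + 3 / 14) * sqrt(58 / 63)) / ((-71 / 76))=-570 * sqrt(406) / 3479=-3.30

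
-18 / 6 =-3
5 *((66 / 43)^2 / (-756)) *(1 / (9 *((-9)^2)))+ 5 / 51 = 47166950 / 481207797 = 0.10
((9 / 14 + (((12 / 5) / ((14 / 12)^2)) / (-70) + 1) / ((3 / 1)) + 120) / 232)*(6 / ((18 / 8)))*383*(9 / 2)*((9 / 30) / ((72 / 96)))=2383712719 / 2486750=958.57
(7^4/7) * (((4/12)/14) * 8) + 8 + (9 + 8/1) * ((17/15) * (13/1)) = 323.80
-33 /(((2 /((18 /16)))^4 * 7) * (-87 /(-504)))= -649539 /237568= -2.73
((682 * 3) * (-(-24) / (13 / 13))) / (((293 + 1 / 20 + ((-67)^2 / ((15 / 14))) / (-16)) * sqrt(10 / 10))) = 5892480 / 3743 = 1574.27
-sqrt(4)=-2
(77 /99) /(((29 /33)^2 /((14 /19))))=11858 /15979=0.74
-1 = -1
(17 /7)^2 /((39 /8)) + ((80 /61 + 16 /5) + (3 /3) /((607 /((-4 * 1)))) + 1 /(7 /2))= 2122912762 /353792985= 6.00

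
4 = 4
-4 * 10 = -40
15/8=1.88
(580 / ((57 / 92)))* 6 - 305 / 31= 3302525 / 589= 5607.00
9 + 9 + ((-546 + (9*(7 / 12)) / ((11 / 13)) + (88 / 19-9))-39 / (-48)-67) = -1980823 / 3344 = -592.35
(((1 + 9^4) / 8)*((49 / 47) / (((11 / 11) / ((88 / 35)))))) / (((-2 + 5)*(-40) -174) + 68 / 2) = -252637 / 30550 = -8.27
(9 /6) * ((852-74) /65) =1167 /65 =17.95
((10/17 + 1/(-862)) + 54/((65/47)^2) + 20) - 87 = -2363816331/61913150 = -38.18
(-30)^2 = 900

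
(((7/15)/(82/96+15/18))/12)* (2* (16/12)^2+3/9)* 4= 784/2187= 0.36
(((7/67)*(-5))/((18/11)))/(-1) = 385/1206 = 0.32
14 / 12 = 7 / 6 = 1.17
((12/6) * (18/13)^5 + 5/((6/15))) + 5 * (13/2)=20487321/371293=55.18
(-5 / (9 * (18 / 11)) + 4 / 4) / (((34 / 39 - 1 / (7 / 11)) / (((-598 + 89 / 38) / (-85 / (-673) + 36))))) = 16480797515 / 1058782524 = 15.57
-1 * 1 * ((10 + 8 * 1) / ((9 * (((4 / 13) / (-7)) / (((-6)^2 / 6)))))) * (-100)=-27300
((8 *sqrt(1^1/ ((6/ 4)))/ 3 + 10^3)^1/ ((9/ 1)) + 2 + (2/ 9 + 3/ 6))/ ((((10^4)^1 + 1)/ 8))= 64 *sqrt(6)/ 810081 + 2732/ 30003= 0.09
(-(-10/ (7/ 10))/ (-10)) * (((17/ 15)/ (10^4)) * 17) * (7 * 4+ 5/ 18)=-147101/ 1890000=-0.08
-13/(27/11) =-143/27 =-5.30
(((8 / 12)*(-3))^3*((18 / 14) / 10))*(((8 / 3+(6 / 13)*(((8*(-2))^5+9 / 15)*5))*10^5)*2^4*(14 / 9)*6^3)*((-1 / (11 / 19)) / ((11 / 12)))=-2521275372652714.56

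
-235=-235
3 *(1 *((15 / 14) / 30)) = 3 / 28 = 0.11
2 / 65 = 0.03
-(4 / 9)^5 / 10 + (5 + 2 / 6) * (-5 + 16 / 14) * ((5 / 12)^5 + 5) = -13639290851 / 132269760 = -103.12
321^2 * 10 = 1030410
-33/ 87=-11/ 29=-0.38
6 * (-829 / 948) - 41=-7307 / 158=-46.25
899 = 899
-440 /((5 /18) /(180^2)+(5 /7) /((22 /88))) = -359251200 /2332807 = -154.00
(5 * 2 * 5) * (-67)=-3350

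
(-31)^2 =961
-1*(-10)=10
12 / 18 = 2 / 3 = 0.67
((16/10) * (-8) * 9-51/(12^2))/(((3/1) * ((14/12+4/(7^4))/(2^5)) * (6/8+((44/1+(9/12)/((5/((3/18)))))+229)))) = -2130781856/552948843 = -3.85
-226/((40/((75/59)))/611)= -1035645/236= -4388.33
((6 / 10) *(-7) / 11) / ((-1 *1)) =21 / 55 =0.38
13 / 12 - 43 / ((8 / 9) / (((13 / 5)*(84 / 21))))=-30121 / 60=-502.02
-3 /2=-1.50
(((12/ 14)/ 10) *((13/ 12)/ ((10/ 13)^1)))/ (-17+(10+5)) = -169/ 2800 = -0.06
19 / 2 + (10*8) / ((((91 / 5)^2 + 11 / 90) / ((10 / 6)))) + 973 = 293127045 / 298226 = 982.90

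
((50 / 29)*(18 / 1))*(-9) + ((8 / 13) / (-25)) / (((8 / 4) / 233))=-2659528 / 9425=-282.18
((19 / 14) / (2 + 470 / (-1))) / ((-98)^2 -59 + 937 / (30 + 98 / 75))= -11153 / 36825409530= -0.00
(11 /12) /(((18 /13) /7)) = 1001 /216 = 4.63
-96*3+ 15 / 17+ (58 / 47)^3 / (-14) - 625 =-11270814518 / 12354937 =-912.25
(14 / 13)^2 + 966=163450 / 169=967.16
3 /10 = 0.30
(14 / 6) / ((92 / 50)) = 175 / 138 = 1.27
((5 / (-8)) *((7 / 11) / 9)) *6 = -35 / 132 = -0.27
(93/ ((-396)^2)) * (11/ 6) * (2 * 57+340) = 7037/ 14256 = 0.49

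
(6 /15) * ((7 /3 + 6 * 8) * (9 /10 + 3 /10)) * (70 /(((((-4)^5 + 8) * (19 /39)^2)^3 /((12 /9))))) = -1239770718459 /7709438628833840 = -0.00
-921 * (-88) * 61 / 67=4943928 / 67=73789.97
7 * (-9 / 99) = -7 / 11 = -0.64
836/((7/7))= 836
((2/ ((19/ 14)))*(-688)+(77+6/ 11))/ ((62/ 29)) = -5675213/ 12958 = -437.97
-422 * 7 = -2954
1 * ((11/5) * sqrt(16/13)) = 44 * sqrt(13)/65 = 2.44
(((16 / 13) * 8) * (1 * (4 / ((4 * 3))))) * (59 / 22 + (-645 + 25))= -289728 / 143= -2026.07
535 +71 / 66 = 35381 / 66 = 536.08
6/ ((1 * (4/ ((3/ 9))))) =1/ 2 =0.50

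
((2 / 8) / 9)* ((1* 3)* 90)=15 / 2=7.50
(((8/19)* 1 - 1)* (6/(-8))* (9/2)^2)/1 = 2673/304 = 8.79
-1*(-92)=92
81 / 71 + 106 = 7607 / 71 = 107.14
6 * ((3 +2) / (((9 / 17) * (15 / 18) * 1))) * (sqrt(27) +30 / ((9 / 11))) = 204 * sqrt(3) +7480 / 3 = 2846.67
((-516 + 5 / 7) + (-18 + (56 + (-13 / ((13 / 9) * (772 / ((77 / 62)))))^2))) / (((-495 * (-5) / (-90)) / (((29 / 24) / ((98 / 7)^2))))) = 221968967784397 / 2074512359377920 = 0.11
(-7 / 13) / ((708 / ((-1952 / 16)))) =427 / 4602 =0.09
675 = 675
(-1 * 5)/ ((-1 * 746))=5/ 746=0.01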